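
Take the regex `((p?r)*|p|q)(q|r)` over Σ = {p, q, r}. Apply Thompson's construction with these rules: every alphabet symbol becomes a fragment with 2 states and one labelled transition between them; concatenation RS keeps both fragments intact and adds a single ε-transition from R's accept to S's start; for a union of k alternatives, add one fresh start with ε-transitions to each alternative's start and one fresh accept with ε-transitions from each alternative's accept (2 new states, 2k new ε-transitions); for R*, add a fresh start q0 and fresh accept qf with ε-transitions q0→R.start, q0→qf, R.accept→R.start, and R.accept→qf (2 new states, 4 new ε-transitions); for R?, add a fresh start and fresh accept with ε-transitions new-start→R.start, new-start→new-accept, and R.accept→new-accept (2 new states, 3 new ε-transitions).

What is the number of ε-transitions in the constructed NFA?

Bottom-up over the parse tree:
Each of the 6 symbol leaves contributes 0 ε-transitions.
  p? : 3 ε-transitions
  p?r : 4 ε-transitions
  (p?r)* : 8 ε-transitions
  (p?r)*|p|q : 14 ε-transitions
  q|r : 4 ε-transitions
  ((p?r)*|p|q)(q|r) : 19 ε-transitions

19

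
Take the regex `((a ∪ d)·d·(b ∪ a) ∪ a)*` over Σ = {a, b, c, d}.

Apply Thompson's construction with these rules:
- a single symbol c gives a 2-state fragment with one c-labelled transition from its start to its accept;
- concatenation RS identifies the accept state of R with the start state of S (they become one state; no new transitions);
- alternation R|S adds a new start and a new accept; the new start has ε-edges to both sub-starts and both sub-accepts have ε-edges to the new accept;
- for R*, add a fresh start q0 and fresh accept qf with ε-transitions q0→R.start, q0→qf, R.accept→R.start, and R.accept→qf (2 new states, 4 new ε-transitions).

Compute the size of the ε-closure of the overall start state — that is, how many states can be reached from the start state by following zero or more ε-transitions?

Work bottom-up. For each fragment F, track |ε-closure(F.start)| and whether F's accept lies in that closure (i.e. whether F accepts ε). A single-symbol fragment has closure size 1 and does not accept ε.
  a ∪ d — new start ε-reaches every alternative's start; none of them accept ε, so the new accept is not reached: |ε-closure| = 1 + 1 + 1 = 3
  b ∪ a — |ε-closure| = 1 + 1 + 1 = 3 (the new accept is not ε-reachable since no branch accepts ε)
  (a ∪ d)·d·(b ∪ a) — |ε-closure| equals the left operand's closure size = 3 (its accept is not ε-reachable, so the closure stops there)
  (a ∪ d)·d·(b ∪ a) ∪ a — new start ε-reaches every alternative's start; none of them accept ε, so the new accept is not reached: |ε-closure| = 1 + 3 + 1 = 5
  ((a ∪ d)·d·(b ∪ a) ∪ a)* — new start has ε-edges to the inner start and to the new accept, so |ε-closure| = 2 + 5 = 7

7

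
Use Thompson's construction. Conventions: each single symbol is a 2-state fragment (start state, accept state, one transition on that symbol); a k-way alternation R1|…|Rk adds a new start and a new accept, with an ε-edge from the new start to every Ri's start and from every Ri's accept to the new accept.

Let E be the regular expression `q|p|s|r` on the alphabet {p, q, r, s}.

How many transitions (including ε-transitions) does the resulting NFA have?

12

By structural recursion:
Each of the 4 symbol leaves contributes 1 transition (1 symbol, 0 ε).
  q|p|s|r = 12 transitions (4 symbol, 8 ε)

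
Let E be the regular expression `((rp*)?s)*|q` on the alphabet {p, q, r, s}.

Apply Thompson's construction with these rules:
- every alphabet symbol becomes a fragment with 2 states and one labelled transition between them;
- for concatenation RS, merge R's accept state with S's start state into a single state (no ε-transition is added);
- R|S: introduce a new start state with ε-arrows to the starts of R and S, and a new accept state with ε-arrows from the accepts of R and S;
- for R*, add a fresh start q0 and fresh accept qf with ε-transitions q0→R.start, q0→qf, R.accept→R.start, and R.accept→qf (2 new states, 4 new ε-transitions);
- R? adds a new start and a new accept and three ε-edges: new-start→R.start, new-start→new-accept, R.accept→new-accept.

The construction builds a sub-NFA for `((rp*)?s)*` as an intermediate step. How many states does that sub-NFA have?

10

Fragment for `((rp*)?s)*`:
Each of the 3 symbol leaves contributes a 2-state fragment.
  p* → 4 states
  rp* → 5 states
  (rp*)? → 7 states
  (rp*)?s → 8 states
  ((rp*)?s)* → 10 states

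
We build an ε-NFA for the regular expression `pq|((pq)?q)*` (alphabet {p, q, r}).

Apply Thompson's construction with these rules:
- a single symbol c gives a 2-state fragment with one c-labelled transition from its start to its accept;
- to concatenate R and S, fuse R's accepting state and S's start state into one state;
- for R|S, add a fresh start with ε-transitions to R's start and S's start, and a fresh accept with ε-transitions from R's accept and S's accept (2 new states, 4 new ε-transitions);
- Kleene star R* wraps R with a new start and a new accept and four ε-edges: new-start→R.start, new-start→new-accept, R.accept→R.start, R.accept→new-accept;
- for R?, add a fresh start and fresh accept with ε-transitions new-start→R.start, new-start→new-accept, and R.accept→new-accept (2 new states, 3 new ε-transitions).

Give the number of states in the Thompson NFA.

13

Building bottom-up:
Each of the 5 symbol leaves contributes a 2-state fragment.
  pq → 3 states
  pq → 3 states
  (pq)? → 5 states
  (pq)?q → 6 states
  ((pq)?q)* → 8 states
  pq|((pq)?q)* → 13 states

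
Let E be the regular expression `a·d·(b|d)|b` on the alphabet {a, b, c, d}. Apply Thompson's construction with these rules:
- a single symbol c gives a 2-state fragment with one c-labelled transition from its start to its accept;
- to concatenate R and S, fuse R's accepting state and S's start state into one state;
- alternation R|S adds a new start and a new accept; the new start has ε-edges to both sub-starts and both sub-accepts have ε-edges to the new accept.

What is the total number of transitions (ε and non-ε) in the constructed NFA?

Per subexpression:
Each of the 5 symbol leaves contributes 1 transition (1 symbol, 0 ε).
  b|d : 6 transitions (2 symbol, 4 ε)
  a·d·(b|d) : 8 transitions (4 symbol, 4 ε)
  a·d·(b|d)|b : 13 transitions (5 symbol, 8 ε)

13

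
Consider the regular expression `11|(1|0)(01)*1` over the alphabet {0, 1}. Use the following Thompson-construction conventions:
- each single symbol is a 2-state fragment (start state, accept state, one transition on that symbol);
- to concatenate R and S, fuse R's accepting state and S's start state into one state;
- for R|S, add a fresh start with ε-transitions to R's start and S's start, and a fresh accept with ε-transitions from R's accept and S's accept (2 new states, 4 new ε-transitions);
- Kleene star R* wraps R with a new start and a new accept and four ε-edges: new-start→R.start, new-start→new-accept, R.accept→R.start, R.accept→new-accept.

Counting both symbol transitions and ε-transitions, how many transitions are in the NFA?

19

Per subexpression:
Each of the 7 symbol leaves contributes 1 transition (1 symbol, 0 ε).
  11 : 2 transitions (2 symbol, 0 ε)
  1|0 : 6 transitions (2 symbol, 4 ε)
  01 : 2 transitions (2 symbol, 0 ε)
  (01)* : 6 transitions (2 symbol, 4 ε)
  (1|0)(01)*1 : 13 transitions (5 symbol, 8 ε)
  11|(1|0)(01)*1 : 19 transitions (7 symbol, 12 ε)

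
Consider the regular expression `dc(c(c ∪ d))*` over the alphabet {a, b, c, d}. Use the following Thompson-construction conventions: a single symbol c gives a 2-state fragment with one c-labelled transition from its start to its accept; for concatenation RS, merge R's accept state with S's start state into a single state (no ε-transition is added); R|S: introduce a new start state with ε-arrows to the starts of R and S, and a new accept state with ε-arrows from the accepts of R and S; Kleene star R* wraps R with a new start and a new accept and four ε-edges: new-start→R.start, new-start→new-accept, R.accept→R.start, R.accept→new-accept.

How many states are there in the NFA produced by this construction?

By structural recursion:
Each of the 5 symbol leaves contributes a 2-state fragment.
  c ∪ d : 6 states
  c(c ∪ d) : 7 states
  (c(c ∪ d))* : 9 states
  dc(c(c ∪ d))* : 11 states

11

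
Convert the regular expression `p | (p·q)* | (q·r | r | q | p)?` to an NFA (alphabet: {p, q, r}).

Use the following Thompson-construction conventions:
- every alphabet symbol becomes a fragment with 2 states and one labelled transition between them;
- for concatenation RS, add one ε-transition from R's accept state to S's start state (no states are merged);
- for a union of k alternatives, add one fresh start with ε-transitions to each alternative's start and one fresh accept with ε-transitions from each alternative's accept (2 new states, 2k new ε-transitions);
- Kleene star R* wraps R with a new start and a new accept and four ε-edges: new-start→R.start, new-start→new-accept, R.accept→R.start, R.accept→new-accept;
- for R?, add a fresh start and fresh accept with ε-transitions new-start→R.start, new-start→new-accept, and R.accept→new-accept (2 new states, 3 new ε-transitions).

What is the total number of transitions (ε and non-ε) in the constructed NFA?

Building bottom-up:
Each of the 8 symbol leaves contributes 1 transition (1 symbol, 0 ε).
  p·q → 3 transitions (2 symbol, 1 ε)
  (p·q)* → 7 transitions (2 symbol, 5 ε)
  q·r → 3 transitions (2 symbol, 1 ε)
  q·r | r | q | p → 14 transitions (5 symbol, 9 ε)
  (q·r | r | q | p)? → 17 transitions (5 symbol, 12 ε)
  p | (p·q)* | (q·r | r | q | p)? → 31 transitions (8 symbol, 23 ε)

31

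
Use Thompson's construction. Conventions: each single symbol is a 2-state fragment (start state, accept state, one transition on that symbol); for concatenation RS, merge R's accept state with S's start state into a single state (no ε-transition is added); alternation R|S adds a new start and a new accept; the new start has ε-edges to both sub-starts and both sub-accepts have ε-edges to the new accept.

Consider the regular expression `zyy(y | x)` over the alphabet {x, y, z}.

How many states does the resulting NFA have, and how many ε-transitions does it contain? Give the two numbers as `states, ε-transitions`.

Per subexpression:
Each of the 5 symbol leaves contributes 2 states and 0 ε-transitions.
  y | x → 6 states, 4 ε-transitions
  zyy(y | x) → 9 states, 4 ε-transitions

9, 4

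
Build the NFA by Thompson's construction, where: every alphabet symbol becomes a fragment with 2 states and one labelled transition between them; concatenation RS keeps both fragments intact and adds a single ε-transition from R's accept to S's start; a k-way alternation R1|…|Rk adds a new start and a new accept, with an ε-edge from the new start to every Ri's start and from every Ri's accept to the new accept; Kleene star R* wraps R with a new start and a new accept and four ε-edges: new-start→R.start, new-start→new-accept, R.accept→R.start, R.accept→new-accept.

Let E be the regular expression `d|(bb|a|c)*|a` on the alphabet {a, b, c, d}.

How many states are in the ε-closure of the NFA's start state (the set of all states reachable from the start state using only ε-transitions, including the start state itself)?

10

Compute the ε-closure size of each fragment's start state recursively; a symbol fragment's start has no outgoing ε-edge, so its closure is just itself (size 1).
  bb : same as the first factor's closure: C = 1
  bb|a|c : C = 1 + 1 + 1 + 1 = 4 (the new accept is not ε-reachable since no branch accepts ε)
  (bb|a|c)* : the star's fresh start ε-reaches both the body's start and the fresh accept: C = 2 + 4 = 6
  d|(bb|a|c)*|a : C = 1 (new start) + (1 + 6 + 1) + 1 (new accept, since some branch ε-reaches its own accept) = 10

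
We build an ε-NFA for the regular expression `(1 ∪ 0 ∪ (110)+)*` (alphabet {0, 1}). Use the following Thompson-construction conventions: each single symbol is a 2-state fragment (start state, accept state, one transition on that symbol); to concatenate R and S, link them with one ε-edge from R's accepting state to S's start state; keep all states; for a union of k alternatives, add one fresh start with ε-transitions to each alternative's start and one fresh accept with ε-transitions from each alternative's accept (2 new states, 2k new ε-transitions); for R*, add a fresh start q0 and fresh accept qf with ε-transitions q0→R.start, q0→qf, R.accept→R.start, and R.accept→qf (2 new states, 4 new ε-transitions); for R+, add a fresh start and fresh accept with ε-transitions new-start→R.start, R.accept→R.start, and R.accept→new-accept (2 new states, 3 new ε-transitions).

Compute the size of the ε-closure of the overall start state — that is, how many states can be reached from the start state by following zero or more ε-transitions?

7

Let C(F) = |ε-closure(F.start)| within fragment F, and note whether F accepts ε. Symbol fragments have C = 1 and do not accept ε. Then:
  110 : same as the first factor's closure: |closure| = 1
  (110)+ : new start ε-reaches only the body's start; the new accept needs a symbol first: |closure| = 1 + 1 = 2
  1 ∪ 0 ∪ (110)+ : |closure| = 1 + 1 + 1 + 2 = 5 (the new accept is not ε-reachable since no branch accepts ε)
  (1 ∪ 0 ∪ (110)+)* : |closure| = 1 (new start) + 5 (body) + 1 (new accept) = 7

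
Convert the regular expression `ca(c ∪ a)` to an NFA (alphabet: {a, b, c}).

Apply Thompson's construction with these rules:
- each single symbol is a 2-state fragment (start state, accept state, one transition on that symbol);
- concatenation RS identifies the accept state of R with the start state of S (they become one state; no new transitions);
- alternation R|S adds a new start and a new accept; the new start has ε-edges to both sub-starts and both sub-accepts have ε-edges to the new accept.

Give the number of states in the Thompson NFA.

8

Bottom-up over the parse tree:
Each of the 4 symbol leaves contributes a 2-state fragment.
  c ∪ a = 6 states
  ca(c ∪ a) = 8 states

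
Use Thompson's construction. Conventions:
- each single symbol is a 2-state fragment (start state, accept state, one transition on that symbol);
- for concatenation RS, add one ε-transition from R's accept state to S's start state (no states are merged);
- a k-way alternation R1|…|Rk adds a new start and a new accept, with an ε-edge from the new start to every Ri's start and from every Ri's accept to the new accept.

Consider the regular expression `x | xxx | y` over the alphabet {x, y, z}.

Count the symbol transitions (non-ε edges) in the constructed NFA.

Per subexpression:
Each of the 5 symbol leaves contributes exactly 1 symbol transition.
  xxx → 3 symbol transitions
  x | xxx | y → 5 symbol transitions

5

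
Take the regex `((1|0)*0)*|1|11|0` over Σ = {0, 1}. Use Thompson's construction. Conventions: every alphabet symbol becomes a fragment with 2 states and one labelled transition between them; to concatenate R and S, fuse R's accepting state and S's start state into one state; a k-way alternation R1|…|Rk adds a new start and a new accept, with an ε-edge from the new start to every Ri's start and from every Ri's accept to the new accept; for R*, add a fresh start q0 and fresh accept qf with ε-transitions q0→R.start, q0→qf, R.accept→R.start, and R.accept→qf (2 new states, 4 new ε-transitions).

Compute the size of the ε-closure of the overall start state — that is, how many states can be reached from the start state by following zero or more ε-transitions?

Compute the ε-closure size of each fragment's start state recursively; a symbol fragment's start has no outgoing ε-edge, so its closure is just itself (size 1).
  1|0 : new start ε-reaches every alternative's start; none of them accept ε, so the new accept is not reached: C = 1 + 1 + 1 = 3
  (1|0)* : the star's fresh start ε-reaches both the body's start and the fresh accept: C = 2 + 3 = 5
  (1|0)*0 : C = 5 + (1−1) = 5 (closure spills across the concat boundary because the left factor accepts ε)
  ((1|0)*0)* : C = 1 (new start) + 5 (body) + 1 (new accept) = 7
  11 : C equals the left operand's closure size = 1 (its accept is not ε-reachable, so the closure stops there)
  ((1|0)*0)*|1|11|0 : new start ε-reaches every alternative's start; at least one alternative accepts ε, so the union's new accept is reached too: C = 1 + 7 + 1 + 1 + 1 + 1 = 12

12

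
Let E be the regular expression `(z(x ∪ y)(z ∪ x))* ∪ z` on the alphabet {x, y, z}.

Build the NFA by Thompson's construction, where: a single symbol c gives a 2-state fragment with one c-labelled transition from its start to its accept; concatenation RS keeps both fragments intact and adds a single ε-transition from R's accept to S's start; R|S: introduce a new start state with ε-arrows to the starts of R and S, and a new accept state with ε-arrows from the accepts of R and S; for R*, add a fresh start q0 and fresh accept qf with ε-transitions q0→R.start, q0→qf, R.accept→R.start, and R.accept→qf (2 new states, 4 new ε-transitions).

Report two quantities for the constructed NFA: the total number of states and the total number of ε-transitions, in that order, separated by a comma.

Bottom-up over the parse tree:
Each of the 6 symbol leaves contributes 2 states and 0 ε-transitions.
  x ∪ y : 6 states, 4 ε-transitions
  z ∪ x : 6 states, 4 ε-transitions
  z(x ∪ y)(z ∪ x) : 14 states, 10 ε-transitions
  (z(x ∪ y)(z ∪ x))* : 16 states, 14 ε-transitions
  (z(x ∪ y)(z ∪ x))* ∪ z : 20 states, 18 ε-transitions

20, 18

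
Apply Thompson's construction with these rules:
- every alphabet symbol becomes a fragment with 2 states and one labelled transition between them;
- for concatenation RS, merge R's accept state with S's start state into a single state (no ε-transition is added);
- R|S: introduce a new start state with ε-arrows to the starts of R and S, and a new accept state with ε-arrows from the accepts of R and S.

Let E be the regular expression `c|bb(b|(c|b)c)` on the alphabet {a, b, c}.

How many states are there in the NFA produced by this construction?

Building bottom-up:
Each of the 7 symbol leaves contributes a 2-state fragment.
  c|b : 6 states
  (c|b)c : 7 states
  b|(c|b)c : 11 states
  bb(b|(c|b)c) : 13 states
  c|bb(b|(c|b)c) : 17 states

17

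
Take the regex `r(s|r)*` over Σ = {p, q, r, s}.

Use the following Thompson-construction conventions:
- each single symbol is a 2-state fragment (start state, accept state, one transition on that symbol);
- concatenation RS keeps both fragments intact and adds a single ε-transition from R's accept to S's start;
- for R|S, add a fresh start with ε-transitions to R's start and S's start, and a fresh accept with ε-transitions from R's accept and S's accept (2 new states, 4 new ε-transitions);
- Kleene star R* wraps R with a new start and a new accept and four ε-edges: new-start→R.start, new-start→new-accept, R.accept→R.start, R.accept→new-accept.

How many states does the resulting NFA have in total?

10

Building bottom-up:
Each of the 3 symbol leaves contributes a 2-state fragment.
  s|r → 6 states
  (s|r)* → 8 states
  r(s|r)* → 10 states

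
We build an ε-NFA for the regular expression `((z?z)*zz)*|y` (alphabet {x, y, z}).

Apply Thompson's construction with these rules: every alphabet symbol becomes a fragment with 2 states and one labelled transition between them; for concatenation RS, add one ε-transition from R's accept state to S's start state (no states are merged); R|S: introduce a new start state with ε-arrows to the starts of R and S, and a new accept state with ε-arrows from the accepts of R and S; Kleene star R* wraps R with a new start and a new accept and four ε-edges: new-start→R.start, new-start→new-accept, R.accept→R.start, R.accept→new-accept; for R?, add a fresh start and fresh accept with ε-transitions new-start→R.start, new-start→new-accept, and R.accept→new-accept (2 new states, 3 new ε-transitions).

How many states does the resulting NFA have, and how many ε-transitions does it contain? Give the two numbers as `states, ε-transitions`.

18, 18

By structural recursion:
Each of the 5 symbol leaves contributes 2 states and 0 ε-transitions.
  z? : 4 states, 3 ε-transitions
  z?z : 6 states, 4 ε-transitions
  (z?z)* : 8 states, 8 ε-transitions
  (z?z)*zz : 12 states, 10 ε-transitions
  ((z?z)*zz)* : 14 states, 14 ε-transitions
  ((z?z)*zz)*|y : 18 states, 18 ε-transitions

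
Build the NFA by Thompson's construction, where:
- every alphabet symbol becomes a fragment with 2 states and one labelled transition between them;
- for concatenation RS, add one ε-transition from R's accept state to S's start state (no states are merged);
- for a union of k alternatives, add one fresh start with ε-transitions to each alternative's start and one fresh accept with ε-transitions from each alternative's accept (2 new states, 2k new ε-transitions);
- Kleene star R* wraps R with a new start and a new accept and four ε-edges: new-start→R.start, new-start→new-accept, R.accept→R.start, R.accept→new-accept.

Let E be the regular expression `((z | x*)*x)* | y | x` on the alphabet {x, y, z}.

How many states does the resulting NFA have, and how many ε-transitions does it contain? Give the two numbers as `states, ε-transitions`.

20, 23

Recursing over subexpressions:
Each of the 5 symbol leaves contributes 2 states and 0 ε-transitions.
  x* = 4 states, 4 ε-transitions
  z | x* = 8 states, 8 ε-transitions
  (z | x*)* = 10 states, 12 ε-transitions
  (z | x*)*x = 12 states, 13 ε-transitions
  ((z | x*)*x)* = 14 states, 17 ε-transitions
  ((z | x*)*x)* | y | x = 20 states, 23 ε-transitions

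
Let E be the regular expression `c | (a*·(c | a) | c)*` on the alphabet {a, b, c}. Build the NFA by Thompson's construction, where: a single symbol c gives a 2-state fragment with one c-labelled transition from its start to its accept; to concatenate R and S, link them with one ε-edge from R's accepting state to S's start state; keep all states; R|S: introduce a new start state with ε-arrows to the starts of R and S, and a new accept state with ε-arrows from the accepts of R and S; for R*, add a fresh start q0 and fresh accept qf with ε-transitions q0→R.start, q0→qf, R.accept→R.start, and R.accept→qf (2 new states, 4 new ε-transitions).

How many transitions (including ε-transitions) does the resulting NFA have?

By structural recursion:
Each of the 5 symbol leaves contributes 1 transition (1 symbol, 0 ε).
  a* — 5 transitions (1 symbol, 4 ε)
  c | a — 6 transitions (2 symbol, 4 ε)
  a*·(c | a) — 12 transitions (3 symbol, 9 ε)
  a*·(c | a) | c — 17 transitions (4 symbol, 13 ε)
  (a*·(c | a) | c)* — 21 transitions (4 symbol, 17 ε)
  c | (a*·(c | a) | c)* — 26 transitions (5 symbol, 21 ε)

26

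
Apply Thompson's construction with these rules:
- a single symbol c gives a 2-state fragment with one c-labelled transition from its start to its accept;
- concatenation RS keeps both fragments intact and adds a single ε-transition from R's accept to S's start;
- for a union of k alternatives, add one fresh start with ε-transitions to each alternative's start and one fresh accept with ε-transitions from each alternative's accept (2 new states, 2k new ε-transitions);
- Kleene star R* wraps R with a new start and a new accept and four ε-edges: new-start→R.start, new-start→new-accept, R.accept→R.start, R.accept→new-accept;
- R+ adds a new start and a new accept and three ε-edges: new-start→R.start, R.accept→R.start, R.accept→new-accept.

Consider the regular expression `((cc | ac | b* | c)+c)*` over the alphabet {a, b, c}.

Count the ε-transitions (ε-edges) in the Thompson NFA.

22

Recursing over subexpressions:
Each of the 7 symbol leaves contributes 0 ε-transitions.
  cc : 1 ε-transition
  ac : 1 ε-transition
  b* : 4 ε-transitions
  cc | ac | b* | c : 14 ε-transitions
  (cc | ac | b* | c)+ : 17 ε-transitions
  (cc | ac | b* | c)+c : 18 ε-transitions
  ((cc | ac | b* | c)+c)* : 22 ε-transitions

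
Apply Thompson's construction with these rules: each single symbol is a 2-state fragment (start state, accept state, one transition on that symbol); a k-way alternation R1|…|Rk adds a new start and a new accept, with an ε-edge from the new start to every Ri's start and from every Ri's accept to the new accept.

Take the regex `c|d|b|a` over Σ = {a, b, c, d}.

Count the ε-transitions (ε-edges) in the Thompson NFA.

By structural recursion:
Each of the 4 symbol leaves contributes 0 ε-transitions.
  c|d|b|a — 8 ε-transitions

8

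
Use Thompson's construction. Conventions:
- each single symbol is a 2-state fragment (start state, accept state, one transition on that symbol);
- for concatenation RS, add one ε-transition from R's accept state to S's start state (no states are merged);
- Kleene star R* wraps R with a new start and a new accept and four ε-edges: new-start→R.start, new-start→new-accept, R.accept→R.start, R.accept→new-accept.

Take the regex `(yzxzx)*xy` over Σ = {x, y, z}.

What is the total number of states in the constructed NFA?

16

Building bottom-up:
Each of the 7 symbol leaves contributes a 2-state fragment.
  yzxzx — 10 states
  (yzxzx)* — 12 states
  (yzxzx)*xy — 16 states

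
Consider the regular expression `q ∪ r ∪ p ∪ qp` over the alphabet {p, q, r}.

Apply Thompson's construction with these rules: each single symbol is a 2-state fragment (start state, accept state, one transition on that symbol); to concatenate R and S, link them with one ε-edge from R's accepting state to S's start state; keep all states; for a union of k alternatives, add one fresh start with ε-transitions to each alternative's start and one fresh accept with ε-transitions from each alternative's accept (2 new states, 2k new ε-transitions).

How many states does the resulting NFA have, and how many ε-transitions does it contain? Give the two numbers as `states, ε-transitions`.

Per subexpression:
Each of the 5 symbol leaves contributes 2 states and 0 ε-transitions.
  qp — 4 states, 1 ε-transition
  q ∪ r ∪ p ∪ qp — 12 states, 9 ε-transitions

12, 9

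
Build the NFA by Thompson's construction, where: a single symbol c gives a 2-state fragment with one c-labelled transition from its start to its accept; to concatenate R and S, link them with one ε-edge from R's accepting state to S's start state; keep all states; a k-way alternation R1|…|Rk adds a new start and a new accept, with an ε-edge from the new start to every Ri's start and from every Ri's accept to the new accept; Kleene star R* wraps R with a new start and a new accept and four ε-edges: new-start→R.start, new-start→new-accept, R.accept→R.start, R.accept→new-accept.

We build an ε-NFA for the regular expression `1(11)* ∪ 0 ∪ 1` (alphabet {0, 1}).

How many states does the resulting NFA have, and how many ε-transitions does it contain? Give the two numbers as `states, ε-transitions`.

14, 12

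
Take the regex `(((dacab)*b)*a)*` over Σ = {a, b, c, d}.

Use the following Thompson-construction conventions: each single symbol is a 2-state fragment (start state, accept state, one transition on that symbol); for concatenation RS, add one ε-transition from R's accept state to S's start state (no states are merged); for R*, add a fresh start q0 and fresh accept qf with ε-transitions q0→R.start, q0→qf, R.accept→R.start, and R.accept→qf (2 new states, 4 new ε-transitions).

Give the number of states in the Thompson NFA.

Bottom-up over the parse tree:
Each of the 7 symbol leaves contributes a 2-state fragment.
  dacab → 10 states
  (dacab)* → 12 states
  (dacab)*b → 14 states
  ((dacab)*b)* → 16 states
  ((dacab)*b)*a → 18 states
  (((dacab)*b)*a)* → 20 states

20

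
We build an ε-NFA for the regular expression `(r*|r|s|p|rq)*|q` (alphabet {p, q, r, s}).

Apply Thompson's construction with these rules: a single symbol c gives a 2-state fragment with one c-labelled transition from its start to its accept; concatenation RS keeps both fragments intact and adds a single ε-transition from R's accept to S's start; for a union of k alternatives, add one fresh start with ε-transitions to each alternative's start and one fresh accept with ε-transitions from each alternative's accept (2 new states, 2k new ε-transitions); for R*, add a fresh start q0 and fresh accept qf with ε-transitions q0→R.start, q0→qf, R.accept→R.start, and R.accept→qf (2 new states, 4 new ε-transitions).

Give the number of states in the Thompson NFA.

22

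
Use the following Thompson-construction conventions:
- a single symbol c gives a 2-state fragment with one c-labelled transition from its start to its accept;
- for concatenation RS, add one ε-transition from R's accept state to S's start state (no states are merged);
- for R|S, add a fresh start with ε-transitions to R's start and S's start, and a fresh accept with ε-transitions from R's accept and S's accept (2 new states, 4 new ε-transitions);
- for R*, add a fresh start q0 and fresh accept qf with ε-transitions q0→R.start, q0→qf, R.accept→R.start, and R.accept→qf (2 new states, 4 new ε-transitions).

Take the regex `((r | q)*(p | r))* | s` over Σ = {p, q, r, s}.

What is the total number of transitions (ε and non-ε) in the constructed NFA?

Building bottom-up:
Each of the 5 symbol leaves contributes 1 transition (1 symbol, 0 ε).
  r | q : 6 transitions (2 symbol, 4 ε)
  (r | q)* : 10 transitions (2 symbol, 8 ε)
  p | r : 6 transitions (2 symbol, 4 ε)
  (r | q)*(p | r) : 17 transitions (4 symbol, 13 ε)
  ((r | q)*(p | r))* : 21 transitions (4 symbol, 17 ε)
  ((r | q)*(p | r))* | s : 26 transitions (5 symbol, 21 ε)

26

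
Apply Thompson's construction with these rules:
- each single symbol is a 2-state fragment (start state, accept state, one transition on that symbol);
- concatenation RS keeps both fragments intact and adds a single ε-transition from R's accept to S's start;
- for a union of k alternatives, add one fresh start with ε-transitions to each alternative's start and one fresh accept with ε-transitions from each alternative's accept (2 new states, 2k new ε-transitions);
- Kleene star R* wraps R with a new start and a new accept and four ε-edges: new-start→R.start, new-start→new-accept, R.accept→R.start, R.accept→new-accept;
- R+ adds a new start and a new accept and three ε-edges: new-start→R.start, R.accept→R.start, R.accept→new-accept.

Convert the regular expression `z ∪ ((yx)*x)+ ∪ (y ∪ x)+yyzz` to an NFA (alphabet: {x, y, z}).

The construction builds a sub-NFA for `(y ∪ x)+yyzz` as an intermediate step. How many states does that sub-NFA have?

16

Fragment for `(y ∪ x)+yyzz`:
Each of the 6 symbol leaves contributes a 2-state fragment.
  y ∪ x — 6 states
  (y ∪ x)+ — 8 states
  (y ∪ x)+yyzz — 16 states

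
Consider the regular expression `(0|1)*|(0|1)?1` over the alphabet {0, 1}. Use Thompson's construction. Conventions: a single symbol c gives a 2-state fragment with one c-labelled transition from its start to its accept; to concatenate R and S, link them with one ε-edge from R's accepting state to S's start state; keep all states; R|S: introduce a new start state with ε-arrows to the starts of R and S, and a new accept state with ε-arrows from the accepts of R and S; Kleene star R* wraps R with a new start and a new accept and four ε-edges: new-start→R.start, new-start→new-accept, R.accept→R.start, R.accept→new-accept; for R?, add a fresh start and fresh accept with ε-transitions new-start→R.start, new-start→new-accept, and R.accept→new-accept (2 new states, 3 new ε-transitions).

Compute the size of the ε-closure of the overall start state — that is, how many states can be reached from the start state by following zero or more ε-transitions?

13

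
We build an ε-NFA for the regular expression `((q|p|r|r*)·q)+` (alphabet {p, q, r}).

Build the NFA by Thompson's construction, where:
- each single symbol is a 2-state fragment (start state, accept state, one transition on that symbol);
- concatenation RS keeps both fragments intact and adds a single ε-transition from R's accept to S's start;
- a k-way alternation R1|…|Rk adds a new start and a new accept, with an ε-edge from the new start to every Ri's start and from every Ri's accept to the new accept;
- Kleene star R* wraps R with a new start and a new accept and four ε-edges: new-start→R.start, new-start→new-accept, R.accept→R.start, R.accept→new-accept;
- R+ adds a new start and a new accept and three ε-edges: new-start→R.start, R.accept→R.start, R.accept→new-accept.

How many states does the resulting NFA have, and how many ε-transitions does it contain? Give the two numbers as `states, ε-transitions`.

16, 16

Bottom-up over the parse tree:
Each of the 5 symbol leaves contributes 2 states and 0 ε-transitions.
  r* : 4 states, 4 ε-transitions
  q|p|r|r* : 12 states, 12 ε-transitions
  (q|p|r|r*)·q : 14 states, 13 ε-transitions
  ((q|p|r|r*)·q)+ : 16 states, 16 ε-transitions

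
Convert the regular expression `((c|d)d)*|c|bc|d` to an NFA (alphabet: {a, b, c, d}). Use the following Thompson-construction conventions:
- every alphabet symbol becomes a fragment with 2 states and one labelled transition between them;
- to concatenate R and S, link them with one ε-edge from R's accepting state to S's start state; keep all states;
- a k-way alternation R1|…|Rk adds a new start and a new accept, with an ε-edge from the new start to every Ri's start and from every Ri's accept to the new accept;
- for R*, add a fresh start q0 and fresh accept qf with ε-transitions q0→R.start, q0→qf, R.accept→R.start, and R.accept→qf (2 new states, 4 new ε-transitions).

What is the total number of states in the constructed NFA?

20

Recursing over subexpressions:
Each of the 7 symbol leaves contributes a 2-state fragment.
  c|d → 6 states
  (c|d)d → 8 states
  ((c|d)d)* → 10 states
  bc → 4 states
  ((c|d)d)*|c|bc|d → 20 states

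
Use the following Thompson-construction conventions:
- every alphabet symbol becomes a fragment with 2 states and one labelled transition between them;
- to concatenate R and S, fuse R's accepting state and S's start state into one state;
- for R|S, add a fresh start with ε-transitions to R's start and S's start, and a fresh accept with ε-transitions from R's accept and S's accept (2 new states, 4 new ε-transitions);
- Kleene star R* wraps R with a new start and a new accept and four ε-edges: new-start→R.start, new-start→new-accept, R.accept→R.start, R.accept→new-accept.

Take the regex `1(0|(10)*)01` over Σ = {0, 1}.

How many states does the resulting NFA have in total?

Bottom-up over the parse tree:
Each of the 6 symbol leaves contributes a 2-state fragment.
  10 → 3 states
  (10)* → 5 states
  0|(10)* → 9 states
  1(0|(10)*)01 → 12 states

12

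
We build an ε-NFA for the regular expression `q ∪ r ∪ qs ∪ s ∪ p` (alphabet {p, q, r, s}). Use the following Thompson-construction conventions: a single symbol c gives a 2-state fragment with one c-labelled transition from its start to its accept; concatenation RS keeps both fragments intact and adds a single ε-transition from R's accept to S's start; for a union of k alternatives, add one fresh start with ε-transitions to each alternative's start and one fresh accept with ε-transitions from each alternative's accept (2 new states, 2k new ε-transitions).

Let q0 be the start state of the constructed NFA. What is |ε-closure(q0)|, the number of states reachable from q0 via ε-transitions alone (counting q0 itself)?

6

Compute the ε-closure size of each fragment's start state recursively; a symbol fragment's start has no outgoing ε-edge, so its closure is just itself (size 1).
  qs : same as the first factor's closure: |ε-closure| = 1
  q ∪ r ∪ qs ∪ s ∪ p : new start ε-reaches every alternative's start; none of them accept ε, so the new accept is not reached: |ε-closure| = 1 + 1 + 1 + 1 + 1 + 1 = 6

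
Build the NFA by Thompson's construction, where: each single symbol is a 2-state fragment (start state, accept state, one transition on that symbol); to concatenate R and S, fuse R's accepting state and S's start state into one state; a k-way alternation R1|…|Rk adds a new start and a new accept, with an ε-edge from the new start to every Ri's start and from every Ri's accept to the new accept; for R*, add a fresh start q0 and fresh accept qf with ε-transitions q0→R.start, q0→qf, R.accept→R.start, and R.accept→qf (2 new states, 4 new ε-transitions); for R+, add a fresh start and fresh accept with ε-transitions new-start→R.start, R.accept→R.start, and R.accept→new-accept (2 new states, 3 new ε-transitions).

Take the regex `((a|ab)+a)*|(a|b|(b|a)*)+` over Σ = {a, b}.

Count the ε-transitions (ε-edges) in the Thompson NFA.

Building bottom-up:
Each of the 8 symbol leaves contributes 0 ε-transitions.
  ab = 0 ε-transitions
  a|ab = 4 ε-transitions
  (a|ab)+ = 7 ε-transitions
  (a|ab)+a = 7 ε-transitions
  ((a|ab)+a)* = 11 ε-transitions
  b|a = 4 ε-transitions
  (b|a)* = 8 ε-transitions
  a|b|(b|a)* = 14 ε-transitions
  (a|b|(b|a)*)+ = 17 ε-transitions
  ((a|ab)+a)*|(a|b|(b|a)*)+ = 32 ε-transitions

32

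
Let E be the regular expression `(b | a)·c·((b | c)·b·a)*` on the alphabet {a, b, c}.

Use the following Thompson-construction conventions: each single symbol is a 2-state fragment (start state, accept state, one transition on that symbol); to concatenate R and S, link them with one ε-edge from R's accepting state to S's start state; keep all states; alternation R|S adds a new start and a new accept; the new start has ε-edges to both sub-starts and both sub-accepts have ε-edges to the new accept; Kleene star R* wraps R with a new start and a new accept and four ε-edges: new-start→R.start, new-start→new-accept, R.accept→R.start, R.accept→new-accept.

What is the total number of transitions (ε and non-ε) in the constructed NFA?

Recursing over subexpressions:
Each of the 7 symbol leaves contributes 1 transition (1 symbol, 0 ε).
  b | a = 6 transitions (2 symbol, 4 ε)
  b | c = 6 transitions (2 symbol, 4 ε)
  (b | c)·b·a = 10 transitions (4 symbol, 6 ε)
  ((b | c)·b·a)* = 14 transitions (4 symbol, 10 ε)
  (b | a)·c·((b | c)·b·a)* = 23 transitions (7 symbol, 16 ε)

23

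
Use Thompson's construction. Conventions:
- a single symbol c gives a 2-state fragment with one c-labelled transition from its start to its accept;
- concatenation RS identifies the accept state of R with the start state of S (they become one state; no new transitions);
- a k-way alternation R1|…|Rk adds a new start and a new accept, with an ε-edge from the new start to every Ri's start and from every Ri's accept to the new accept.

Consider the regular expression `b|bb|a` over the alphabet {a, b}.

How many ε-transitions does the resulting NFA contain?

Recursing over subexpressions:
Each of the 4 symbol leaves contributes 0 ε-transitions.
  bb : 0 ε-transitions
  b|bb|a : 6 ε-transitions

6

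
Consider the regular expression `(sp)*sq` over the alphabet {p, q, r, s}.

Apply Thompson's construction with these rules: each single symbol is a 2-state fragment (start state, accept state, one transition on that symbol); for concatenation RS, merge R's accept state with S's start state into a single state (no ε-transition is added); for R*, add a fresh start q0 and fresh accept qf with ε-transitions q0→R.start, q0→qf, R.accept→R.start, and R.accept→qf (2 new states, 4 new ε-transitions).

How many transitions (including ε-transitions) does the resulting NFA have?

8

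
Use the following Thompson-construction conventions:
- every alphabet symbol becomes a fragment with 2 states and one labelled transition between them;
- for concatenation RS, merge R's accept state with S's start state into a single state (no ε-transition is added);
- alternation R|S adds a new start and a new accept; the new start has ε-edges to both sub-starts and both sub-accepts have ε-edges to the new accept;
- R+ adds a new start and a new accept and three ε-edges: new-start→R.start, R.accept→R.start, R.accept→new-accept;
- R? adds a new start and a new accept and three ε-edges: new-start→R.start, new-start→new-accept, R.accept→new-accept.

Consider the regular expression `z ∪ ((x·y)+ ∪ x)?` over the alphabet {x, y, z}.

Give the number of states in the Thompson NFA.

15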